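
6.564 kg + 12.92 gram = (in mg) 6.577e+06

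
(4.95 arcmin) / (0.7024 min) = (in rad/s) 3.417e-05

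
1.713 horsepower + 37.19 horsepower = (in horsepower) 38.9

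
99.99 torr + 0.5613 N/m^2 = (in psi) 1.934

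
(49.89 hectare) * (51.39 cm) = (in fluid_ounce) 8.669e+09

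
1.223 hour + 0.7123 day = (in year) 0.002091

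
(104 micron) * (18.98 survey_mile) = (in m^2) 3.177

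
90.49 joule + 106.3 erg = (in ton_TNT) 2.163e-08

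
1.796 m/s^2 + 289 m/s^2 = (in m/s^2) 290.8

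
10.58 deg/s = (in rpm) 1.763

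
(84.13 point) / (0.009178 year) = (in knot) 1.993e-07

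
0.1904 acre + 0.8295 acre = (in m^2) 4127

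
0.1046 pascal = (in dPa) 1.046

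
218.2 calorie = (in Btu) 0.8653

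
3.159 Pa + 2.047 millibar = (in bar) 0.002079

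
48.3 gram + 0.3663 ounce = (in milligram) 5.868e+04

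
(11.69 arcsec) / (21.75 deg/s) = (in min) 2.488e-06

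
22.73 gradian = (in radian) 0.357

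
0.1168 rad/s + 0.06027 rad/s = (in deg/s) 10.15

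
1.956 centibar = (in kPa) 1.956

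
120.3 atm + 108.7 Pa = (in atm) 120.3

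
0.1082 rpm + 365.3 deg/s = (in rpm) 60.99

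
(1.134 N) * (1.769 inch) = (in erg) 5.095e+05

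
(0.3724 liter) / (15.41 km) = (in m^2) 2.417e-08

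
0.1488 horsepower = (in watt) 111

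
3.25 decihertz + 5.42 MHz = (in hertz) 5.42e+06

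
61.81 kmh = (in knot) 33.37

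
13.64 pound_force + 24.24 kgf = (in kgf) 30.43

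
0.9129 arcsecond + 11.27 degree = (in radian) 0.1967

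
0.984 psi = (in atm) 0.06696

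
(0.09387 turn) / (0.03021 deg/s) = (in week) 0.00185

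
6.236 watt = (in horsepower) 0.008363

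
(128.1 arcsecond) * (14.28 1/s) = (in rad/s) 0.008869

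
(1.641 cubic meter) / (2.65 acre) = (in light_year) 1.617e-20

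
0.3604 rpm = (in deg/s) 2.162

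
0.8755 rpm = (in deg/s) 5.253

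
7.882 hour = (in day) 0.3284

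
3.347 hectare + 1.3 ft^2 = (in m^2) 3.347e+04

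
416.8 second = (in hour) 0.1158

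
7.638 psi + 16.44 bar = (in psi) 246.1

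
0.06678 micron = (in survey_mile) 4.15e-11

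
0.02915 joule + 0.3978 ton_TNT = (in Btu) 1.578e+06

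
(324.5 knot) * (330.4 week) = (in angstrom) 3.336e+20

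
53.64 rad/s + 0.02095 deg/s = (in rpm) 512.2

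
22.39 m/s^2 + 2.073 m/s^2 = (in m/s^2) 24.46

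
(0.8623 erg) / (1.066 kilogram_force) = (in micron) 0.008249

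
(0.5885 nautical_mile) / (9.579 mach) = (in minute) 0.005569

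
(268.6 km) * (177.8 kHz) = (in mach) 1.403e+08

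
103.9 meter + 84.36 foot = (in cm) 1.296e+04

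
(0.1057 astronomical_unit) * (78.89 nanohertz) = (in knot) 2425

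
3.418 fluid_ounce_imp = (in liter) 0.09712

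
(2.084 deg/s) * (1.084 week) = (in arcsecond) 4.919e+09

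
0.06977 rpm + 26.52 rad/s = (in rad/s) 26.53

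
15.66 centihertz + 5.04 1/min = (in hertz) 0.2406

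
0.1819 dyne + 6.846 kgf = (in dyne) 6.714e+06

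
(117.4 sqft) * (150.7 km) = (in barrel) 1.034e+07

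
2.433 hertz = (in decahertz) 0.2433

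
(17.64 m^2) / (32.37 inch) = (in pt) 6.082e+04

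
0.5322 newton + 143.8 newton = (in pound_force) 32.45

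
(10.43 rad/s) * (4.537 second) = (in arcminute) 1.627e+05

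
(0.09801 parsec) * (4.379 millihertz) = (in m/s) 1.324e+13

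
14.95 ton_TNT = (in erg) 6.255e+17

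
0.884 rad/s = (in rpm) 8.442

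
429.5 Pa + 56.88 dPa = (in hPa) 4.352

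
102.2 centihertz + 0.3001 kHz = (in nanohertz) 3.011e+11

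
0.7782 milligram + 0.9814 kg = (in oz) 34.62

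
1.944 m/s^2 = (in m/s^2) 1.944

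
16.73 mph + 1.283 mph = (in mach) 0.02365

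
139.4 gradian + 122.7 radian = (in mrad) 1.249e+05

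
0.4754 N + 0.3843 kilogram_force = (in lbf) 0.9541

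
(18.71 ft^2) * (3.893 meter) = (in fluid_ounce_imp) 2.382e+05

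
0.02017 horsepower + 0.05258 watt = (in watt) 15.09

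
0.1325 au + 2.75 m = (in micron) 1.982e+16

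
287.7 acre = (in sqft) 1.253e+07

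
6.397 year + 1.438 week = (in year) 6.425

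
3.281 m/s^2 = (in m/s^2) 3.281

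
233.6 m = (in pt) 6.622e+05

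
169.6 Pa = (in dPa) 1696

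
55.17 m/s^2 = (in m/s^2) 55.17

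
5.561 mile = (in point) 2.537e+07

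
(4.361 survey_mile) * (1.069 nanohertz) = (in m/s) 7.503e-06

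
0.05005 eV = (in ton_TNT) 1.917e-30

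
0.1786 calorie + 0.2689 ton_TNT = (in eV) 7.022e+27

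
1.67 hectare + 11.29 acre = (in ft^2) 6.715e+05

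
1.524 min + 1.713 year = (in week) 89.32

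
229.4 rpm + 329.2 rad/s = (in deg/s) 2.024e+04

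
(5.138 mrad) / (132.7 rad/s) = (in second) 3.872e-05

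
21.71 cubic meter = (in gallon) 5735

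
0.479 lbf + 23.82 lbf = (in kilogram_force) 11.02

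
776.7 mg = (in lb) 0.001712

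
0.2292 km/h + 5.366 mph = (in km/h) 8.865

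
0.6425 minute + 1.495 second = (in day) 0.0004635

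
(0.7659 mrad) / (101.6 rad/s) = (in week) 1.246e-11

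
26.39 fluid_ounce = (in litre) 0.7804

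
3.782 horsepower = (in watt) 2820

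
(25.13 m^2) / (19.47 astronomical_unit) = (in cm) 8.628e-10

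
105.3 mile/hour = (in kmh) 169.5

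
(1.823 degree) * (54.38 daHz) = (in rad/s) 17.3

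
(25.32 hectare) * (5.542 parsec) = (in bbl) 2.723e+23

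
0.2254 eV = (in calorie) 8.631e-21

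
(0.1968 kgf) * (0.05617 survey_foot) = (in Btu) 3.132e-05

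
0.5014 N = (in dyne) 5.014e+04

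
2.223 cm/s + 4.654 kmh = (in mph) 2.942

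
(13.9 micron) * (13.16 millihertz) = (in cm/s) 1.829e-05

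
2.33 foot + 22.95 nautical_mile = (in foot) 1.394e+05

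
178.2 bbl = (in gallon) 7484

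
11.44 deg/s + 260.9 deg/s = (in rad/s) 4.753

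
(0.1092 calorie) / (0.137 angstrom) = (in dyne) 3.335e+15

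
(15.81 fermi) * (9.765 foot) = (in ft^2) 5.065e-13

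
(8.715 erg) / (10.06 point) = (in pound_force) 5.521e-05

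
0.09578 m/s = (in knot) 0.1862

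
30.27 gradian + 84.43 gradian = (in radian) 1.802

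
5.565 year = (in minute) 2.925e+06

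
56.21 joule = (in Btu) 0.05328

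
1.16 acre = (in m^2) 4694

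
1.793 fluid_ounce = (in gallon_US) 0.01401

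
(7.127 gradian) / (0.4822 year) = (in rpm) 7.03e-08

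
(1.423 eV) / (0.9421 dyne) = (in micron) 2.42e-08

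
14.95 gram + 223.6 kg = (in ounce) 7888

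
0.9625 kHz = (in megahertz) 0.0009625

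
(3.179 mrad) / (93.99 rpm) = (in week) 5.34e-10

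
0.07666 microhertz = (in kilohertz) 7.666e-11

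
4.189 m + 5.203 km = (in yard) 5695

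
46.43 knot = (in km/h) 85.99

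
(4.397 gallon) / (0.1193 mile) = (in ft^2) 0.0009331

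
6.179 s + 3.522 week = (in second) 2.13e+06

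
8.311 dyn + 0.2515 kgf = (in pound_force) 0.5545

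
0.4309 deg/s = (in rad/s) 0.007521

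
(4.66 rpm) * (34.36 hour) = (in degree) 3.459e+06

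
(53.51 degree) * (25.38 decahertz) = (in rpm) 2263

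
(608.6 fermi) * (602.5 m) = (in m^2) 3.667e-10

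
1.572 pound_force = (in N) 6.993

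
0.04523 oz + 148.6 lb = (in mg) 6.741e+07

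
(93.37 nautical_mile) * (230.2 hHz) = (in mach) 1.169e+07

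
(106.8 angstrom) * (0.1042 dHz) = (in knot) 2.163e-10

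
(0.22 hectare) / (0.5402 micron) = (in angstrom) 4.073e+19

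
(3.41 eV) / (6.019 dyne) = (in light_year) 9.594e-31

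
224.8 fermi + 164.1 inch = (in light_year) 4.406e-16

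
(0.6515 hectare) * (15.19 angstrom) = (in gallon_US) 0.002614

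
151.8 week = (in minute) 1.53e+06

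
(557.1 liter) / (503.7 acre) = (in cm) 2.733e-05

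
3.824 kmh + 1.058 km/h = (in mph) 3.034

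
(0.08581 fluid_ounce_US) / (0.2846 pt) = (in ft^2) 0.2721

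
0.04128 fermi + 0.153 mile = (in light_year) 2.603e-14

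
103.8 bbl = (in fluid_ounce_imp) 5.808e+05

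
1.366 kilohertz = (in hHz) 13.66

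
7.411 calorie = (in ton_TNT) 7.411e-09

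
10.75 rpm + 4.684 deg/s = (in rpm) 11.53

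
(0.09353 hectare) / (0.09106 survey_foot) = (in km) 33.7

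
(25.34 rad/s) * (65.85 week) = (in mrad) 1.009e+12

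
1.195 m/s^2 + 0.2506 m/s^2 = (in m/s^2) 1.446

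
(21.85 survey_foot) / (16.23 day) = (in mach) 1.395e-08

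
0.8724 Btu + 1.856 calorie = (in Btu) 0.8798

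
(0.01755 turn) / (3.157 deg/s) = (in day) 2.316e-05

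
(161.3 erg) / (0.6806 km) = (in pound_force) 5.328e-09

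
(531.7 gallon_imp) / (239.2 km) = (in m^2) 1.011e-05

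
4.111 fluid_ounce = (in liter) 0.1216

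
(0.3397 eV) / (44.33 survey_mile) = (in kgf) 7.779e-26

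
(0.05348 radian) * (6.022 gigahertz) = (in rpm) 3.075e+09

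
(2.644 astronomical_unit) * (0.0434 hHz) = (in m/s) 1.717e+12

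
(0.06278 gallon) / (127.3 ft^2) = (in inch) 0.0007911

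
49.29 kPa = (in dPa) 4.929e+05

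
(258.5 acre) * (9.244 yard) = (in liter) 8.842e+09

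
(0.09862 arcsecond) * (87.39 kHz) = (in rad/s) 0.04178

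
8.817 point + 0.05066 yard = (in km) 4.943e-05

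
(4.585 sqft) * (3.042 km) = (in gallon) 3.423e+05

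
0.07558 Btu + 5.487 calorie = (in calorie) 24.55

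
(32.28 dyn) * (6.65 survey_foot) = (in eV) 4.084e+15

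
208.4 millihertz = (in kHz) 0.0002084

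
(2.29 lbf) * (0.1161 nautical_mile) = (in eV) 1.367e+22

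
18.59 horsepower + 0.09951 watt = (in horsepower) 18.59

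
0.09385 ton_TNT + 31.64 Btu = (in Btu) 3.722e+05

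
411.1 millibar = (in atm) 0.4057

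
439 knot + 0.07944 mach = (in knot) 491.6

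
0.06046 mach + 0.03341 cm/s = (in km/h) 74.11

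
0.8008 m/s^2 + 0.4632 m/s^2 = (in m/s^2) 1.264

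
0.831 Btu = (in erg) 8.768e+09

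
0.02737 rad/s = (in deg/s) 1.568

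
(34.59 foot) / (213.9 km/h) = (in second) 0.1774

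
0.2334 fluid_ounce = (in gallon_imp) 0.001518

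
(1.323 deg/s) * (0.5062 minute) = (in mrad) 701.3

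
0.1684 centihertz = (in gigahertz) 1.684e-12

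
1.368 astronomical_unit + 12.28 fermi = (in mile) 1.272e+08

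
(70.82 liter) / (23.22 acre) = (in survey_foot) 2.473e-06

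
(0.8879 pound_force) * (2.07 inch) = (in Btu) 0.0001968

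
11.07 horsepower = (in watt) 8255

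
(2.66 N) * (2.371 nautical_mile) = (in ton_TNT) 2.792e-06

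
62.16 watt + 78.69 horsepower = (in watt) 5.874e+04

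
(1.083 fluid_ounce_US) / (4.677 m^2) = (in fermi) 6.848e+09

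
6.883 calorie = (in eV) 1.797e+20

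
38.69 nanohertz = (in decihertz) 3.869e-07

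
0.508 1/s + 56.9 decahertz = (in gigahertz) 5.695e-07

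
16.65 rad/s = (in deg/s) 954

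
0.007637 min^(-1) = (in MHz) 1.273e-10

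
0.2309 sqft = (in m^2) 0.02145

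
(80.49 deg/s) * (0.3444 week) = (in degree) 1.677e+07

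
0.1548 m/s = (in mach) 0.0004546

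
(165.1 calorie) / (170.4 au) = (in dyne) 2.71e-06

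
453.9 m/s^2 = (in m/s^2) 453.9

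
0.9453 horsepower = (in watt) 704.9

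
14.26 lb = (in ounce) 228.2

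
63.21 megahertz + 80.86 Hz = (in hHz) 6.321e+05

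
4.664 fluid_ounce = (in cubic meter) 0.0001379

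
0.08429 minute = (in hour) 0.001405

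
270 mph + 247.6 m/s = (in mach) 1.082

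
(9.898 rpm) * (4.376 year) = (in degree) 8.196e+09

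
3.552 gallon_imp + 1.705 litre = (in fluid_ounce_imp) 628.3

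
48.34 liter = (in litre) 48.34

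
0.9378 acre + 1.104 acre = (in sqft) 8.894e+04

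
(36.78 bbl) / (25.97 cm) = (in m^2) 22.52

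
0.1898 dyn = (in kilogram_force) 1.935e-07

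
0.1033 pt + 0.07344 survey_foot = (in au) 1.499e-13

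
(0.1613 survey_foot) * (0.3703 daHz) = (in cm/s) 18.21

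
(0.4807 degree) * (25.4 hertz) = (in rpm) 2.035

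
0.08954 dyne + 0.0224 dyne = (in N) 1.119e-06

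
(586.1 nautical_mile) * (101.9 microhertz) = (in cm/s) 1.106e+04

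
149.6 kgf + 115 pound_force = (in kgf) 201.8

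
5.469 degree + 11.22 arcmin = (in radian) 0.09872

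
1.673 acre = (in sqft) 7.288e+04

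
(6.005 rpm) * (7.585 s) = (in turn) 0.7591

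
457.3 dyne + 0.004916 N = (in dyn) 948.9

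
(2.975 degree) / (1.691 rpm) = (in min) 0.004887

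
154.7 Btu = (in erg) 1.632e+12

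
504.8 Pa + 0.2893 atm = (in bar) 0.2982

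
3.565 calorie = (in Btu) 0.01414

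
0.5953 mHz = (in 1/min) 0.03572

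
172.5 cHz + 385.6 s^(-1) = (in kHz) 0.3873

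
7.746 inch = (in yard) 0.2152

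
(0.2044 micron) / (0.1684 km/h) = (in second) 4.37e-06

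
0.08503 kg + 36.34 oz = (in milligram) 1.115e+06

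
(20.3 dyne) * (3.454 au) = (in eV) 6.547e+26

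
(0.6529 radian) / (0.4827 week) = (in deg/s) 0.0001281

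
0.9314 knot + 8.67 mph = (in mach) 0.01279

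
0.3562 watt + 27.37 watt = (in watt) 27.73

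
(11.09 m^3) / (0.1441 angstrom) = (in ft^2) 8.284e+12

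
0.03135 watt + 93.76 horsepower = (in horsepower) 93.76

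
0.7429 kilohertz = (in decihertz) 7429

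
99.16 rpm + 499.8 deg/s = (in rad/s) 19.11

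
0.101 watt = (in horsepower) 0.0001354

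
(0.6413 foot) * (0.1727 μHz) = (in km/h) 1.215e-07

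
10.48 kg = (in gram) 1.048e+04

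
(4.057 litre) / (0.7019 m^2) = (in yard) 0.006321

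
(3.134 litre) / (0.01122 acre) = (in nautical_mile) 3.727e-08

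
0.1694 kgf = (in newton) 1.661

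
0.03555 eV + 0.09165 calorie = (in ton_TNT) 9.165e-11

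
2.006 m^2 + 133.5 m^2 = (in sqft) 1459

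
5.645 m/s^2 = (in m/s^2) 5.645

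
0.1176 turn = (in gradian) 47.04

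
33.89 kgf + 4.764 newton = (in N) 337.1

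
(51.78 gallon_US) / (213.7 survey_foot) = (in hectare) 3.009e-07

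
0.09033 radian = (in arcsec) 1.863e+04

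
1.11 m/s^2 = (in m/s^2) 1.11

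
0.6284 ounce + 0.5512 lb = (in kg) 0.2678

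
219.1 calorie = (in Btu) 0.8689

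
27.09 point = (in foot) 0.03135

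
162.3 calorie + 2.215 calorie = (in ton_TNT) 1.645e-07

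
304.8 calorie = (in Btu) 1.209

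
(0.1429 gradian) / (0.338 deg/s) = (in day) 4.404e-06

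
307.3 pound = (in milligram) 1.394e+08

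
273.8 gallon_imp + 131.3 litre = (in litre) 1376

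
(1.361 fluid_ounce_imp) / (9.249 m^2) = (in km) 4.181e-09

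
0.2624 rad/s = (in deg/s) 15.03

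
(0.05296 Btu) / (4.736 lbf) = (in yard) 2.901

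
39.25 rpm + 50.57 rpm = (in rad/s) 9.406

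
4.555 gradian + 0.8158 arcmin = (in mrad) 71.79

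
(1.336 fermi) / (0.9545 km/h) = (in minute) 8.398e-17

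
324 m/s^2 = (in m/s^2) 324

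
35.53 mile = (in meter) 5.718e+04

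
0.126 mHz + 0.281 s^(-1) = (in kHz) 0.0002811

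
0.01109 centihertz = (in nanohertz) 1.109e+05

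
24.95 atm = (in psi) 366.7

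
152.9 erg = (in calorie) 3.654e-06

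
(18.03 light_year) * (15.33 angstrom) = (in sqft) 2.815e+09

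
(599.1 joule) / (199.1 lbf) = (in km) 0.0006765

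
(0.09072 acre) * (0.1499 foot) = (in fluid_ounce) 5.672e+05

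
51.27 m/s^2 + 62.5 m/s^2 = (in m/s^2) 113.8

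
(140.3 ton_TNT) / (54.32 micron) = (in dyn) 1.081e+21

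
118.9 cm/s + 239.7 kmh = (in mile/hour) 151.6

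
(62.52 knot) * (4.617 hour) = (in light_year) 5.651e-11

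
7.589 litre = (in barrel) 0.04773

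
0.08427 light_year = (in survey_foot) 2.616e+15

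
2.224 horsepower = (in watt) 1658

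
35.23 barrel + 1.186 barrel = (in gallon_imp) 1274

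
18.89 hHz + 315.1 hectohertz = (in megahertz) 0.0334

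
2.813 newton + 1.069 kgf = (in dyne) 1.33e+06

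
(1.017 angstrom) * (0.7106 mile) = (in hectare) 1.163e-11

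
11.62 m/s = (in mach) 0.03413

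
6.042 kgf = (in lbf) 13.32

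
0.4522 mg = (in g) 0.0004522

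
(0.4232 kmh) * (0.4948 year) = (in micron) 1.834e+12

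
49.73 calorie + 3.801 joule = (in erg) 2.119e+09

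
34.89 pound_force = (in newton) 155.2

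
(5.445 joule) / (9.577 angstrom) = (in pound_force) 1.278e+09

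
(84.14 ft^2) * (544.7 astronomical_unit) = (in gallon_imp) 1.401e+17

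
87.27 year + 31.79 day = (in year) 87.36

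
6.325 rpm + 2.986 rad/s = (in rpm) 34.84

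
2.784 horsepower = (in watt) 2076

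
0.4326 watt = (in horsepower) 0.0005801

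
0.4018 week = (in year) 0.007706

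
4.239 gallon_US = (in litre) 16.05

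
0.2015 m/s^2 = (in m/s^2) 0.2015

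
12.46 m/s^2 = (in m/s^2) 12.46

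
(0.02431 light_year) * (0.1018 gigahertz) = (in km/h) 8.429e+22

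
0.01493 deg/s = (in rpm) 0.002488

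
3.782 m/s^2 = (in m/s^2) 3.782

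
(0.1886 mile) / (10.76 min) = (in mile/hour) 1.052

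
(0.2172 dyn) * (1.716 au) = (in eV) 3.48e+24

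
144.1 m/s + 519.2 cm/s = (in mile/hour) 334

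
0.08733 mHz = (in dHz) 0.0008733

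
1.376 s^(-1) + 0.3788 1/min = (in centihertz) 138.2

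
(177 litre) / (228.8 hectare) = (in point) 0.0002193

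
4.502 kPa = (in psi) 0.653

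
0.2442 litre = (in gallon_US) 0.06451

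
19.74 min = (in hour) 0.329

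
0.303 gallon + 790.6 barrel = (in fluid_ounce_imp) 4.424e+06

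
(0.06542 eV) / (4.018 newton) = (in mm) 2.609e-18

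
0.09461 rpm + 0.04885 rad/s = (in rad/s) 0.05876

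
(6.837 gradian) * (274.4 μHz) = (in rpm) 0.0002814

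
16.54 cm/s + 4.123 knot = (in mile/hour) 5.115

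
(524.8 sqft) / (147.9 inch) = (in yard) 14.19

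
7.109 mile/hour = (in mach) 0.009333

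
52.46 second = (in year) 1.663e-06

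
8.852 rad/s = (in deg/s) 507.2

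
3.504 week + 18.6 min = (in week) 3.506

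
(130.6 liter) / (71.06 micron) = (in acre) 0.4542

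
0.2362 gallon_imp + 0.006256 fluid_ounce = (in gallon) 0.2837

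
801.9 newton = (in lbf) 180.3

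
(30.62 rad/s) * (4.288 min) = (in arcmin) 2.708e+07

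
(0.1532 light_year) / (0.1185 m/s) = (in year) 3.878e+08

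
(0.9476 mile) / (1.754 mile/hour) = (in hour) 0.5403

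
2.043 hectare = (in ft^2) 2.199e+05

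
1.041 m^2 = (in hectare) 0.0001041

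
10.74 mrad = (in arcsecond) 2215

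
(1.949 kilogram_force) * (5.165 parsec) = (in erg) 3.046e+25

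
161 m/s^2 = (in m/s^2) 161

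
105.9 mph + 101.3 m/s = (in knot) 288.9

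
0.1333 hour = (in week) 0.0007935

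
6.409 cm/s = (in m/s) 0.06409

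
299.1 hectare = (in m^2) 2.991e+06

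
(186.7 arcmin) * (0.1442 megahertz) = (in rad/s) 7831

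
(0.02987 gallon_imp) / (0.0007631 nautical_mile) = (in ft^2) 0.001034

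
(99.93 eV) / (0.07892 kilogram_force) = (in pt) 5.864e-14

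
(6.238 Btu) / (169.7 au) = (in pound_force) 5.828e-11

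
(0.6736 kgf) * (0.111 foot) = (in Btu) 0.0002118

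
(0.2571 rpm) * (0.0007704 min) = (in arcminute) 4.278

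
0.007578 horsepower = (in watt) 5.651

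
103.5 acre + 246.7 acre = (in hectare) 141.7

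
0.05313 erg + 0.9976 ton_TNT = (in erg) 4.174e+16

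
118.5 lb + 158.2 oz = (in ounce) 2054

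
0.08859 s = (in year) 2.809e-09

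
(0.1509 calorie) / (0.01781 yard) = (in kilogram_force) 3.953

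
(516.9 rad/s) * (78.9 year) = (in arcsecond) 2.653e+17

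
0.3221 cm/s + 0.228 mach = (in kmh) 279.5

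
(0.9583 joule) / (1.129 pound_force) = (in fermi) 1.908e+14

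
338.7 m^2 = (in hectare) 0.03387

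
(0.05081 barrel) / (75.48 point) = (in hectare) 3.034e-05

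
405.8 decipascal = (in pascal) 40.58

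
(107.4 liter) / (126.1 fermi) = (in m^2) 8.517e+11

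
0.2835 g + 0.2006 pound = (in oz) 3.22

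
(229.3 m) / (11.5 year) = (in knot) 1.229e-06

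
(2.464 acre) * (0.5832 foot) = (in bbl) 1.115e+04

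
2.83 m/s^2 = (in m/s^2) 2.83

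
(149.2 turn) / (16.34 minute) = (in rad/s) 0.9562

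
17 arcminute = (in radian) 0.004945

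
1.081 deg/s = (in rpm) 0.1802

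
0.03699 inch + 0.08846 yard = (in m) 0.08183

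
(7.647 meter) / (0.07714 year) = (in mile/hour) 7.032e-06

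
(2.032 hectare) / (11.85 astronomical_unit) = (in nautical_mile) 6.189e-12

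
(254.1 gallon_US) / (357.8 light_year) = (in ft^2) 3.059e-18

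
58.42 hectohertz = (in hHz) 58.42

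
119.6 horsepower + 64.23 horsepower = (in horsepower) 183.8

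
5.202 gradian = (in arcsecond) 1.685e+04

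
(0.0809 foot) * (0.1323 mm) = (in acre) 8.061e-10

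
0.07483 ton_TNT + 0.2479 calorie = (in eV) 1.954e+27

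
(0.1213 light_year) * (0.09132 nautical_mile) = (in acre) 4.796e+13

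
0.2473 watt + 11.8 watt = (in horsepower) 0.01616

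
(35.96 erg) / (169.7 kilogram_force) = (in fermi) 2.161e+06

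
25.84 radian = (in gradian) 1645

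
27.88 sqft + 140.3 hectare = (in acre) 346.7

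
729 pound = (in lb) 729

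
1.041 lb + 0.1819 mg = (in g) 472.2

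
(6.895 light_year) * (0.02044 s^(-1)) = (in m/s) 1.333e+15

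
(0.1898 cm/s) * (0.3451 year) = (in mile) 12.84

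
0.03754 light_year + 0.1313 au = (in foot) 1.165e+15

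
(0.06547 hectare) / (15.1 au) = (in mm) 2.898e-07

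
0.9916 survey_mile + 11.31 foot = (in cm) 1.599e+05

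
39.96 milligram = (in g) 0.03996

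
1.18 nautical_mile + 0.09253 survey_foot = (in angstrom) 2.185e+13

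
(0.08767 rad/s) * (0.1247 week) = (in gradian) 4.209e+05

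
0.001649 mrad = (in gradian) 0.000105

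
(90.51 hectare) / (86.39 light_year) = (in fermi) 1107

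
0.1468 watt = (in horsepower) 0.0001969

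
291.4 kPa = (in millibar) 2914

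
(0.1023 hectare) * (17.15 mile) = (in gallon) 7.459e+09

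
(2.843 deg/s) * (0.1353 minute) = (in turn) 0.06411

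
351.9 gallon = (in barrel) 8.379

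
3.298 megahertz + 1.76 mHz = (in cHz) 3.298e+08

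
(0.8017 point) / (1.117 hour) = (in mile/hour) 1.573e-07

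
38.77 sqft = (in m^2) 3.602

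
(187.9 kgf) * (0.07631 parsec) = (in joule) 4.339e+18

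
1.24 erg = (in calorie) 2.964e-08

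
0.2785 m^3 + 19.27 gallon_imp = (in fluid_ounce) 1.238e+04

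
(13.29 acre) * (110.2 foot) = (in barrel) 1.136e+07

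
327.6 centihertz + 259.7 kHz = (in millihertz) 2.597e+08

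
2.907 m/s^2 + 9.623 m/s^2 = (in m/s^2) 12.53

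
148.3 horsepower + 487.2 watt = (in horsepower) 149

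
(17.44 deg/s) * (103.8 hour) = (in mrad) 1.137e+08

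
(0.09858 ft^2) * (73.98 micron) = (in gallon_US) 0.000179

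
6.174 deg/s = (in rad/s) 0.1078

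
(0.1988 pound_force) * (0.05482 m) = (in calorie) 0.01159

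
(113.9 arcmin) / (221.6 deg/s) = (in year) 2.716e-10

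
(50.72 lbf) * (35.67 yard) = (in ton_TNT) 1.759e-06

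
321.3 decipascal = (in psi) 0.00466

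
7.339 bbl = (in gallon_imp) 256.7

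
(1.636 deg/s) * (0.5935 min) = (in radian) 1.017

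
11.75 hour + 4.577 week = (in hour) 780.7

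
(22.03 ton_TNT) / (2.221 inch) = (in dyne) 1.634e+17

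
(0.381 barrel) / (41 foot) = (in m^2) 0.004847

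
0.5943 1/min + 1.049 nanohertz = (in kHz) 9.905e-06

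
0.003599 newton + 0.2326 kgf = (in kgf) 0.233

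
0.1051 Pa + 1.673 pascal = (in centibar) 0.001778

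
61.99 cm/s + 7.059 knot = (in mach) 0.01249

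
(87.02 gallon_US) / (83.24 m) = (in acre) 9.779e-07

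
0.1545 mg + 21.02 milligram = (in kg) 2.117e-05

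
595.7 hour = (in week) 3.546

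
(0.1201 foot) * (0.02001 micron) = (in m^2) 7.325e-10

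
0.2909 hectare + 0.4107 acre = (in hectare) 0.4571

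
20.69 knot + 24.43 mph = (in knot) 41.92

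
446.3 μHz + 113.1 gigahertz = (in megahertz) 1.131e+05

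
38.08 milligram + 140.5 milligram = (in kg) 0.0001786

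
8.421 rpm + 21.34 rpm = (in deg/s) 178.6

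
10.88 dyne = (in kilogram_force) 1.109e-05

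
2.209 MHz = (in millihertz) 2.209e+09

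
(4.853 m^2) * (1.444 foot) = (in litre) 2136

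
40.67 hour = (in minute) 2440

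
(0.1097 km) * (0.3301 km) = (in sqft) 3.898e+05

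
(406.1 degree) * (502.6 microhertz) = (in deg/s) 0.2041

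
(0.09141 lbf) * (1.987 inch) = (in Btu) 1.945e-05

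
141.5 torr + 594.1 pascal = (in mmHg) 146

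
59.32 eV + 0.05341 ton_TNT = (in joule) 2.235e+08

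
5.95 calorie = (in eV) 1.554e+20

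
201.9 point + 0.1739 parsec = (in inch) 2.113e+17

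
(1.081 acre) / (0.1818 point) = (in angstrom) 6.821e+17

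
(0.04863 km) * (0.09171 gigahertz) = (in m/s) 4.46e+09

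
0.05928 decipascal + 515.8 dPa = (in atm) 0.0005091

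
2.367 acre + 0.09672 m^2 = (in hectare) 0.9579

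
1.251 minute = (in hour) 0.02085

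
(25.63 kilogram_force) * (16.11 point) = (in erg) 1.428e+07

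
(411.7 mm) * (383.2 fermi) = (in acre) 3.898e-17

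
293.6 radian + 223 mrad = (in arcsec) 6.061e+07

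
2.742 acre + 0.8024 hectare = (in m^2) 1.912e+04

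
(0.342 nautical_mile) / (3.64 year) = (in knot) 1.073e-05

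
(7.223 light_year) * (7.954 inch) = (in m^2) 1.381e+16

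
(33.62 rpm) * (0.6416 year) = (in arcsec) 1.469e+13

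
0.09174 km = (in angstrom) 9.174e+11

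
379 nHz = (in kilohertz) 3.79e-10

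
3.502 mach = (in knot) 2318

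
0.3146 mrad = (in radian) 0.0003146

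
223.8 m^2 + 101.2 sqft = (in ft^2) 2510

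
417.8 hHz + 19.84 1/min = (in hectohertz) 417.8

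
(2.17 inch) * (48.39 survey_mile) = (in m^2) 4292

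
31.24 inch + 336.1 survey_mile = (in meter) 5.409e+05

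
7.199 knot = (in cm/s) 370.3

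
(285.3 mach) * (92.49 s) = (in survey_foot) 2.948e+07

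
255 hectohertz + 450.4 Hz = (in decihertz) 2.595e+05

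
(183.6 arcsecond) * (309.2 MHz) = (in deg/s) 1.577e+07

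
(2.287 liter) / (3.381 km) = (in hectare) 6.764e-11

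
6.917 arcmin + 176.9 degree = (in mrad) 3089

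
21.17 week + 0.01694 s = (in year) 0.406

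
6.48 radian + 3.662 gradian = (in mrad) 6538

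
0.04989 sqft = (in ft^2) 0.04989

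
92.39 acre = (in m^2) 3.739e+05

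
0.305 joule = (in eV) 1.904e+18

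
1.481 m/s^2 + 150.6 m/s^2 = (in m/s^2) 152.1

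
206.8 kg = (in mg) 2.068e+08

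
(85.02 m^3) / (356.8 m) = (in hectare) 2.383e-05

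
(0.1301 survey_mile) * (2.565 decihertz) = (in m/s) 53.7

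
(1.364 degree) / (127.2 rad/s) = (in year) 5.935e-12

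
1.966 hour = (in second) 7078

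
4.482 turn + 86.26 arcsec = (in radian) 28.16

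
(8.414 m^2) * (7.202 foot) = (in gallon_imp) 4063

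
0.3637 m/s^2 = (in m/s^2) 0.3637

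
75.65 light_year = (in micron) 7.157e+23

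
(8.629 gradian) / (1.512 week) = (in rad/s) 1.482e-07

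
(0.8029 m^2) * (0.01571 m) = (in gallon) 3.332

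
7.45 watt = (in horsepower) 0.009991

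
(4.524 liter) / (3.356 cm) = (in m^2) 0.1348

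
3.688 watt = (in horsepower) 0.004946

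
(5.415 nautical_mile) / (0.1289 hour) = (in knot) 42.01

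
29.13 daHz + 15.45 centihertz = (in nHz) 2.915e+11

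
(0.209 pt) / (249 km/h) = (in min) 1.777e-08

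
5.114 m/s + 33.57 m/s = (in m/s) 38.68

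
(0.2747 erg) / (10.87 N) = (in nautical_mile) 1.365e-12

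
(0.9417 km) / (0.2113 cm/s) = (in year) 0.01413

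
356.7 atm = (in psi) 5242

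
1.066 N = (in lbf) 0.2396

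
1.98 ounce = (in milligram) 5.613e+04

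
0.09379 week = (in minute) 945.4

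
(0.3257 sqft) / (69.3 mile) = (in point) 0.0007691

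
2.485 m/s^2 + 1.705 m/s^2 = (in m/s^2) 4.19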